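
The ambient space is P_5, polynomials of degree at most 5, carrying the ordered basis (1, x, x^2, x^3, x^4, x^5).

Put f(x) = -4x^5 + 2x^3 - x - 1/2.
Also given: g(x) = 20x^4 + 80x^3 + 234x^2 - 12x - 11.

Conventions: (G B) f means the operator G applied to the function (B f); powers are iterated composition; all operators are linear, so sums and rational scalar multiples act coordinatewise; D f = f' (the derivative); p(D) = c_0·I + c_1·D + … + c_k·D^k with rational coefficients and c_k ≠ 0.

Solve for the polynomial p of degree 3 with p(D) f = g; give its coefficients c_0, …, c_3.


c_0 = 0, c_1 = -1, c_2 = -1, c_3 = -1

D^0 f = -4x^5 + 2x^3 - x - 1/2
D^1 f = -20x^4 + 6x^2 - 1
D^2 f = -80x^3 + 12x
D^3 f = -240x^2 + 12
matching coefficients of g against c_0 f + c_1 Df + … from the top degree down determines the c_i
solution: c_0 = 0, c_1 = -1, c_2 = -1, c_3 = -1


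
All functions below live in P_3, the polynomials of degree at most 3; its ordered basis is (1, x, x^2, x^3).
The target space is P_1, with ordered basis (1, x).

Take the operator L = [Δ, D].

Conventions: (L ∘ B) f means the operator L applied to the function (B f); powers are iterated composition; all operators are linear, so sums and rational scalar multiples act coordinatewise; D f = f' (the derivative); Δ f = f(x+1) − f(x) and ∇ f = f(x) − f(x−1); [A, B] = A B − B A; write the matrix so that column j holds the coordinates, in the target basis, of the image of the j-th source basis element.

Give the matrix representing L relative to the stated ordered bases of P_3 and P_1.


image of 1: 0
image of x: 0
image of x^2: 0
image of x^3: 0
each image's coordinates form column j of the matrix

the matrix is [[0, 0, 0, 0]; [0, 0, 0, 0]] (rows listed top to bottom)


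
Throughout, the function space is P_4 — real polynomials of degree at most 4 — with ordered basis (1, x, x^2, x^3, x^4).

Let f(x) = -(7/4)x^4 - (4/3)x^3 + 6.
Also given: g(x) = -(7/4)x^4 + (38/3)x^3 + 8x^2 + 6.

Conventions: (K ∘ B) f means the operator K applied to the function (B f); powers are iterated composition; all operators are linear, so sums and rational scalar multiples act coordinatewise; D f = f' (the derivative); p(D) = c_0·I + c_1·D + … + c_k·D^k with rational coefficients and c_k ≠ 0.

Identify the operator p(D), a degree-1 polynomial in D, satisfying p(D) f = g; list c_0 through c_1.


c_0 = 1, c_1 = -2

D^0 f = -(7/4)x^4 - (4/3)x^3 + 6
D^1 f = -7x^3 - 4x^2
matching coefficients of g against c_0 f + c_1 Df + … from the top degree down determines the c_i
solution: c_0 = 1, c_1 = -2


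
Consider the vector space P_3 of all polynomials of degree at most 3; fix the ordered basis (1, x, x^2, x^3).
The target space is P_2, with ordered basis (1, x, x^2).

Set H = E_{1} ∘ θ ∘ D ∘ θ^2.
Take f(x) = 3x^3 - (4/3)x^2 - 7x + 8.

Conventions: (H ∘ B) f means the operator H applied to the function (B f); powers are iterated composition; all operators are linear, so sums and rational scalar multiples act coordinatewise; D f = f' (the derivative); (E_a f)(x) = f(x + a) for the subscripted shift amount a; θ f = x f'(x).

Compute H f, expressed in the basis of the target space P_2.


g(x) = 162x^2 + (940/3)x + 454/3

θ f = 9x^3 - (8/3)x^2 - 7x
θ θ f = 27x^3 - (16/3)x^2 - 7x
D θ^2 f = 81x^2 - (32/3)x - 7
θ D θ^2 f = 162x^2 - (32/3)x
E_{1} θ D θ^2 f = 162x^2 + (940/3)x + 454/3


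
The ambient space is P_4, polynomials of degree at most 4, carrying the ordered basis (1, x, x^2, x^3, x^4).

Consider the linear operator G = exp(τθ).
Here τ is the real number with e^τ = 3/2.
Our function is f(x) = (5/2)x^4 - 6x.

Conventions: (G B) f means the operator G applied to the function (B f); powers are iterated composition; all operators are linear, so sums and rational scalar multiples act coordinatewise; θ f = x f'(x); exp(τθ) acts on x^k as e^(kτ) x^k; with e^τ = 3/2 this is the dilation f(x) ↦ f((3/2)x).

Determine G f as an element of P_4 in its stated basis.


the result is g(x) = (405/32)x^4 - 9x

exp(τθ) x^k = e^(kτ) x^k; with e^τ = 3/2 this sends x^k to (3/2)^k x^k
x ↦ 3/2 x
x^4 ↦ 81/16 x^4
applying this coordinatewise to f: exp(τθ) f = (405/32)x^4 - 9x


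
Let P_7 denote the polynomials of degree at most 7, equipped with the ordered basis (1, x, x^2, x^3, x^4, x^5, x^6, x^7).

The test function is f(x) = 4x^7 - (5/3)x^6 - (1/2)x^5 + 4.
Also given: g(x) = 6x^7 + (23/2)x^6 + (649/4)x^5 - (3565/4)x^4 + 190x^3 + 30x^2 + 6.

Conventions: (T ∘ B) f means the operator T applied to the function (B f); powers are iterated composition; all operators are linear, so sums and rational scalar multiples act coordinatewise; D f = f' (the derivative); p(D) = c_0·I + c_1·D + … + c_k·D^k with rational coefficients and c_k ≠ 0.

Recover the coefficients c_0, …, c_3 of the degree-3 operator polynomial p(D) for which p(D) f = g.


D^0 f = 4x^7 - (5/3)x^6 - (1/2)x^5 + 4
D^1 f = 28x^6 - 10x^5 - (5/2)x^4
D^2 f = 168x^5 - 50x^4 - 10x^3
D^3 f = 840x^4 - 200x^3 - 30x^2
matching coefficients of g against c_0 f + c_1 Df + … from the top degree down determines the c_i
solution: c_0 = 3/2, c_1 = 1/2, c_2 = 1, c_3 = -1

c_0 = 3/2, c_1 = 1/2, c_2 = 1, c_3 = -1


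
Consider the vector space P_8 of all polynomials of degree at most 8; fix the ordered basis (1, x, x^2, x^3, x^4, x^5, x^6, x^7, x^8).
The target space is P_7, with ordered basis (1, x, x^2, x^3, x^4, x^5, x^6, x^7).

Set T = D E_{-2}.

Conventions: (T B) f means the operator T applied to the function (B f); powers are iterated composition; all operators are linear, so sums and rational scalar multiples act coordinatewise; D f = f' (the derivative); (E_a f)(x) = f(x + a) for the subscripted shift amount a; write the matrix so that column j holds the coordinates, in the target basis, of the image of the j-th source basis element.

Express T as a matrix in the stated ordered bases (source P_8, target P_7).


image of 1: 0
image of x: 1
image of x^2: 2x - 4
image of x^3: 3x^2 - 12x + 12
image of x^4: 4x^3 - 24x^2 + 48x - 32
image of x^5: 5x^4 - 40x^3 + 120x^2 - 160x + 80
image of x^6: 6x^5 - 60x^4 + 240x^3 - 480x^2 + 480x - 192
image of x^7: 7x^6 - 84x^5 + 420x^4 - 1120x^3 + 1680x^2 - 1344x + 448
image of x^8: 8x^7 - 112x^6 + 672x^5 - 2240x^4 + 4480x^3 - 5376x^2 + 3584x - 1024
each image's coordinates form column j of the matrix

the matrix is [[0, 1, -4, 12, -32, 80, -192, 448, -1024]; [0, 0, 2, -12, 48, -160, 480, -1344, 3584]; [0, 0, 0, 3, -24, 120, -480, 1680, -5376]; [0, 0, 0, 0, 4, -40, 240, -1120, 4480]; [0, 0, 0, 0, 0, 5, -60, 420, -2240]; [0, 0, 0, 0, 0, 0, 6, -84, 672]; [0, 0, 0, 0, 0, 0, 0, 7, -112]; [0, 0, 0, 0, 0, 0, 0, 0, 8]] (rows listed top to bottom)


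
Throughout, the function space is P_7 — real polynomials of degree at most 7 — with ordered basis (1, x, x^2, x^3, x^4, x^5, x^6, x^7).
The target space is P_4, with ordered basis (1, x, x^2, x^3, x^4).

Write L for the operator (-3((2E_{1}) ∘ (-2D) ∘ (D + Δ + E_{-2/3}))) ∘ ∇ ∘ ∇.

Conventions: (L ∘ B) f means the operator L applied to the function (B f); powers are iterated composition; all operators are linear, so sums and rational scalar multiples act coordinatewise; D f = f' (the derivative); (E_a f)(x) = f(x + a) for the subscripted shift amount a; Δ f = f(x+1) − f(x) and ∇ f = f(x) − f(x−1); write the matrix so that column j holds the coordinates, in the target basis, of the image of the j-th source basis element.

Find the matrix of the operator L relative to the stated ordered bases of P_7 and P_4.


image of 1: 0
image of x: 0
image of x^2: 0
image of x^3: 72
image of x^4: 288x + 384
image of x^5: 720x^2 + 1920x + 1160
image of x^6: 1440x^3 + 5760x^2 + 6960x + 5920/3
image of x^7: 2520x^4 + 13440x^3 + 24360x^2 + (41440/3)x + 61432/9
each image's coordinates form column j of the matrix

the matrix is [[0, 0, 0, 72, 384, 1160, 5920/3, 61432/9]; [0, 0, 0, 0, 288, 1920, 6960, 41440/3]; [0, 0, 0, 0, 0, 720, 5760, 24360]; [0, 0, 0, 0, 0, 0, 1440, 13440]; [0, 0, 0, 0, 0, 0, 0, 2520]] (rows listed top to bottom)


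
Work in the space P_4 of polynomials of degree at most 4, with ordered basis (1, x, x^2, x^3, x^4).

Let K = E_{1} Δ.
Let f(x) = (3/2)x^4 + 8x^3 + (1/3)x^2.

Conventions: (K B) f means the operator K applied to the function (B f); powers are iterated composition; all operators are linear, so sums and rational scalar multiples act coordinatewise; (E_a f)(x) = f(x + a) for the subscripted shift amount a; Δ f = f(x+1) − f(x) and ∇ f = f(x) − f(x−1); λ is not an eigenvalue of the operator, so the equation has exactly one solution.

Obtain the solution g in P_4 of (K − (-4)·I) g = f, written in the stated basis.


write g with unknown coordinates in the stated basis and equate coefficients in (K − (-4)·I) g = f
solving from the highest basis element down gives g = (3/8)x^4 + (13/8)x^3 - (271/96)x^2 - (935/192)x - 703/768
check: K g = (3/2)x^3 + (93/8)x^2 + (935/48)x + 703/192
so K g − (-4)·g = (3/2)x^4 + 8x^3 + (1/3)x^2 = f ✓

g(x) = (3/8)x^4 + (13/8)x^3 - (271/96)x^2 - (935/192)x - 703/768


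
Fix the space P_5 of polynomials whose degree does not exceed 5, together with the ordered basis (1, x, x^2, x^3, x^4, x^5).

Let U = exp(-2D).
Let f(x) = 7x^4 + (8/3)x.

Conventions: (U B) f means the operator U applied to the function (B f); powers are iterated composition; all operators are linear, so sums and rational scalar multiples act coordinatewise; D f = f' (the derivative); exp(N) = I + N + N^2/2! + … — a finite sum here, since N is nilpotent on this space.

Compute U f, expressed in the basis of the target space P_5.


the image equals g(x) = 7x^4 - 56x^3 + 168x^2 - (664/3)x + 320/3

order-1 term: -56x^3 - 16/3
order-2 term: 168x^2
order-3 term: -224x
order-4 term: 112
the series for exp(-2D) f terminates at order 4
exp(-2D) f = 7x^4 - 56x^3 + 168x^2 - (664/3)x + 320/3


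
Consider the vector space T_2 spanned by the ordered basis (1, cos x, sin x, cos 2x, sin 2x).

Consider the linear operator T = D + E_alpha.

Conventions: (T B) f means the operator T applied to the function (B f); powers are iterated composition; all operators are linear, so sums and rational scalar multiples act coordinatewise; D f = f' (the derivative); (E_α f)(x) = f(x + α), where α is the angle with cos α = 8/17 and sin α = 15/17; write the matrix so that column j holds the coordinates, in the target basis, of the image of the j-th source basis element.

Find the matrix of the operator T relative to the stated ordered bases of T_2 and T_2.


image of 1: 1
image of cos x: (8/17)cos x - (32/17)sin x
image of sin x: (32/17)cos x + (8/17)sin x
image of cos 2x: -(161/289)cos 2x - (818/289)sin 2x
image of sin 2x: (818/289)cos 2x - (161/289)sin 2x
each image's coordinates form column j of the matrix

the matrix is [[1, 0, 0, 0, 0]; [0, 8/17, 32/17, 0, 0]; [0, -32/17, 8/17, 0, 0]; [0, 0, 0, -161/289, 818/289]; [0, 0, 0, -818/289, -161/289]] (rows listed top to bottom)


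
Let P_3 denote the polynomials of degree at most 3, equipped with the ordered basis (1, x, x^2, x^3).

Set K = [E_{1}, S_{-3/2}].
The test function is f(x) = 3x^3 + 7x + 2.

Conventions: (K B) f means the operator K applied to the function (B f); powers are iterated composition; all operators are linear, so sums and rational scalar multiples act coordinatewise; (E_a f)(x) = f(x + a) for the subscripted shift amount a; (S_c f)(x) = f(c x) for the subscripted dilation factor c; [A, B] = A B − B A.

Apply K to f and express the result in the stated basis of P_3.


S_{-3/2} f = -(81/8)x^3 - (21/2)x + 2
E_{1} S_{-3/2} f = -(81/8)x^3 - (243/8)x^2 - (327/8)x - 149/8
E_{1} f = 3x^3 + 9x^2 + 16x + 12
S_{-3/2} E_{1} f = -(81/8)x^3 + (81/4)x^2 - 24x + 12
[E_{1}, S_{-3/2}] f = -(405/8)x^2 - (135/8)x - 245/8

g(x) = -(405/8)x^2 - (135/8)x - 245/8


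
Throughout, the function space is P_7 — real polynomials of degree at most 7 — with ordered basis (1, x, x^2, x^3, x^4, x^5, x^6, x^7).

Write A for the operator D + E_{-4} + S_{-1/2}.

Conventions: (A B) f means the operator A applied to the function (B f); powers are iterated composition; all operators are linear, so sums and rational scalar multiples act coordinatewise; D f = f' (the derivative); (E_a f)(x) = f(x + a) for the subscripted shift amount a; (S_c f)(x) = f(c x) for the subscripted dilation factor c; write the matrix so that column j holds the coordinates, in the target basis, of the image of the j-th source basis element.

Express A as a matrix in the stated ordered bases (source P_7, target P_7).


the matrix is [[2, -3, 16, -64, 256, -1024, 4096, -16384]; [0, 1/2, -6, 48, -256, 1280, -6144, 28672]; [0, 0, 5/4, -9, 96, -640, 3840, -21504]; [0, 0, 0, 7/8, -12, 160, -1280, 8960]; [0, 0, 0, 0, 17/16, -15, 240, -2240]; [0, 0, 0, 0, 0, 31/32, -18, 336]; [0, 0, 0, 0, 0, 0, 65/64, -21]; [0, 0, 0, 0, 0, 0, 0, 127/128]] (rows listed top to bottom)

image of 1: 2
image of x: (1/2)x - 3
image of x^2: (5/4)x^2 - 6x + 16
image of x^3: (7/8)x^3 - 9x^2 + 48x - 64
image of x^4: (17/16)x^4 - 12x^3 + 96x^2 - 256x + 256
image of x^5: (31/32)x^5 - 15x^4 + 160x^3 - 640x^2 + 1280x - 1024
image of x^6: (65/64)x^6 - 18x^5 + 240x^4 - 1280x^3 + 3840x^2 - 6144x + 4096
image of x^7: (127/128)x^7 - 21x^6 + 336x^5 - 2240x^4 + 8960x^3 - 21504x^2 + 28672x - 16384
each image's coordinates form column j of the matrix


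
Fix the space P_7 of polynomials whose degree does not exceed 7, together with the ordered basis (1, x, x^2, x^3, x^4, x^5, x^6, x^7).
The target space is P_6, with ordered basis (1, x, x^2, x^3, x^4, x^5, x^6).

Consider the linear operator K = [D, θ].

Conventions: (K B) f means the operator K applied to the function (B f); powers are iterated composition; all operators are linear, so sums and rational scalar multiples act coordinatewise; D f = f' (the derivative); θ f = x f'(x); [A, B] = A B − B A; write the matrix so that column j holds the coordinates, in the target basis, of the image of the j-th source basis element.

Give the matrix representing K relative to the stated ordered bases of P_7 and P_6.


the matrix is [[0, 1, 0, 0, 0, 0, 0, 0]; [0, 0, 2, 0, 0, 0, 0, 0]; [0, 0, 0, 3, 0, 0, 0, 0]; [0, 0, 0, 0, 4, 0, 0, 0]; [0, 0, 0, 0, 0, 5, 0, 0]; [0, 0, 0, 0, 0, 0, 6, 0]; [0, 0, 0, 0, 0, 0, 0, 7]] (rows listed top to bottom)

image of 1: 0
image of x: 1
image of x^2: 2x
image of x^3: 3x^2
image of x^4: 4x^3
image of x^5: 5x^4
image of x^6: 6x^5
image of x^7: 7x^6
each image's coordinates form column j of the matrix


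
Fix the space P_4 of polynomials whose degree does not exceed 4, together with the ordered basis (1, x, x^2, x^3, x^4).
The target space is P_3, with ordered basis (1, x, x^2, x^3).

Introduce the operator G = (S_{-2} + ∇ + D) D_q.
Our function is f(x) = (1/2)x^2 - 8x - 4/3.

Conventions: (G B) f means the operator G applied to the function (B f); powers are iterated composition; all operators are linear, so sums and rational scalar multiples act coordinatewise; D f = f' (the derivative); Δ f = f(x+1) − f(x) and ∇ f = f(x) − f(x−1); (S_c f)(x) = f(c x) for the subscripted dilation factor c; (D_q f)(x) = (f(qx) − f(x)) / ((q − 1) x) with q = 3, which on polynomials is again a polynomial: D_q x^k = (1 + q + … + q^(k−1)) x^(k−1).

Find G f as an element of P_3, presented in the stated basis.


D_q f = 2x - 8
S_{-2} D_q f = -4x - 8
∇ D_q f = 2
D D_q f = 2
(S_{-2} + ∇ + D) D_q f = -4x - 4

the result is g(x) = -4x - 4


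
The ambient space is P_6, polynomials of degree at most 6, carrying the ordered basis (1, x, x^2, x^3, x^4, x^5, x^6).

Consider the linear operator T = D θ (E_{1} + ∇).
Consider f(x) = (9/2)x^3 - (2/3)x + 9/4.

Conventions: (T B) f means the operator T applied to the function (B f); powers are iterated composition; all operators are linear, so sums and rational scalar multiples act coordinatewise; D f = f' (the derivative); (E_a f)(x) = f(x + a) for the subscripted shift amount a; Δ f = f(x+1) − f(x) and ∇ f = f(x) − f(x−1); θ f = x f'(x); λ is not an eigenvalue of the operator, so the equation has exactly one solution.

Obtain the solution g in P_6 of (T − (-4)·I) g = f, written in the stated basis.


write g with unknown coordinates in the stated basis and equate coefficients in (T − (-4)·I) g = f
solving from the highest basis element down gives g = (9/8)x^3 - (81/32)x^2 - (421/96)x + 1609/384
check: T g = (81/8)x^2 + (135/8)x - 1393/96
so T g − (-4)·g = (9/2)x^3 - (2/3)x + 9/4 = f ✓

g(x) = (9/8)x^3 - (81/32)x^2 - (421/96)x + 1609/384


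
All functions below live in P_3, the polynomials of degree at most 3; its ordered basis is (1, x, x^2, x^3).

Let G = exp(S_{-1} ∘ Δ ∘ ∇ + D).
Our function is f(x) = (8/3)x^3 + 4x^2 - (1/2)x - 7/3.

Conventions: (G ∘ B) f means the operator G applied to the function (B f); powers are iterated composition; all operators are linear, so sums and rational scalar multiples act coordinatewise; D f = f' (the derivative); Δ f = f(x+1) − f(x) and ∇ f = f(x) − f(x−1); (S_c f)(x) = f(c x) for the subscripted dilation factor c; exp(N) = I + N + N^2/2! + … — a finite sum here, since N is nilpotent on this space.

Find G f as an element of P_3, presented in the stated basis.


the image equals g(x) = (8/3)x^3 + 12x^2 - (1/2)x + 71/6

order-1 term: 8x^2 - 8x + 15/2
order-2 term: 8x + 4
order-3 term: 8/3
the series for exp(S_{-1} ∘ Δ ∘ ∇ + D) f terminates at order 3
exp(S_{-1} ∘ Δ ∘ ∇ + D) f = (8/3)x^3 + 12x^2 - (1/2)x + 71/6


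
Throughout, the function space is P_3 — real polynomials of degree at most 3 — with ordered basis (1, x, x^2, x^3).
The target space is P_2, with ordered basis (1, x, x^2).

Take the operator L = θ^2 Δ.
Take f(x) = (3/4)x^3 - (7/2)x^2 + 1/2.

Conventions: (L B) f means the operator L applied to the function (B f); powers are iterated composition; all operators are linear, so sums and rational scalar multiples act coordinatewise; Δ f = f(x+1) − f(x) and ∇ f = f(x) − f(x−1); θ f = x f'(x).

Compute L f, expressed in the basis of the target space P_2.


Δ f = (9/4)x^2 - (19/4)x - 11/4
θ Δ f = (9/2)x^2 - (19/4)x
θ θ Δ f = 9x^2 - (19/4)x

the result is g(x) = 9x^2 - (19/4)x


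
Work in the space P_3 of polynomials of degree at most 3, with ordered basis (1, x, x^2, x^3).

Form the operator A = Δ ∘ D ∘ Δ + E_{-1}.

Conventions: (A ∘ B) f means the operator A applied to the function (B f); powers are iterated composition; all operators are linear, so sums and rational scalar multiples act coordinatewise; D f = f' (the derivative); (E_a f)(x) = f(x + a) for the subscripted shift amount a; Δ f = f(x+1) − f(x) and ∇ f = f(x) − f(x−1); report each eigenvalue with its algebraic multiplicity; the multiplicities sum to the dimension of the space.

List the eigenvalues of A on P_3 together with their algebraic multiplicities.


image of 1: 1
image of x: x - 1
image of x^2: x^2 - 2x + 1
image of x^3: x^3 - 3x^2 + 3x + 5
the matrix is upper triangular; its diagonal is (1, 1, 1, 1)
for a triangular matrix the eigenvalues are the diagonal entries, with algebraic multiplicity their repetition count

λ = 1 (multiplicity 4)


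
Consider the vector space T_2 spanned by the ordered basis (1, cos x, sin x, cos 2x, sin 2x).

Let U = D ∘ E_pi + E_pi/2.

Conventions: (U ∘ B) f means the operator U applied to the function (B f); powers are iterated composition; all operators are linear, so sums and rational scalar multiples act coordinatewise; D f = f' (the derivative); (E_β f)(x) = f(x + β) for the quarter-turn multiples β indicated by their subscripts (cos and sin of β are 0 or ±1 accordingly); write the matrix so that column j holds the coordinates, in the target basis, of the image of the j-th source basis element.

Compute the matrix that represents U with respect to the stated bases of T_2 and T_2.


the matrix is [[1, 0, 0, 0, 0]; [0, 0, 0, 0, 0]; [0, 0, 0, 0, 0]; [0, 0, 0, -1, 2]; [0, 0, 0, -2, -1]] (rows listed top to bottom)

image of 1: 1
image of cos x: 0
image of sin x: 0
image of cos 2x: -cos 2x - 2sin 2x
image of sin 2x: 2cos 2x - sin 2x
each image's coordinates form column j of the matrix


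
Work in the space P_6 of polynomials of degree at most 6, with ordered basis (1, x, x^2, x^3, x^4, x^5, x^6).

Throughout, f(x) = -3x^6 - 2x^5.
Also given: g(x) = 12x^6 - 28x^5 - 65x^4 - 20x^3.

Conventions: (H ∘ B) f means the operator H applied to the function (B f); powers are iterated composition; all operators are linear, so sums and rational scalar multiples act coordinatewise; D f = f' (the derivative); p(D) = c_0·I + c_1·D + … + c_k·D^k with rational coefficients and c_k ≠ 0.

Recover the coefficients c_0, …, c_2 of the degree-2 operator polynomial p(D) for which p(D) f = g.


c_0 = -4, c_1 = 2, c_2 = 1/2

D^0 f = -3x^6 - 2x^5
D^1 f = -18x^5 - 10x^4
D^2 f = -90x^4 - 40x^3
matching coefficients of g against c_0 f + c_1 Df + … from the top degree down determines the c_i
solution: c_0 = -4, c_1 = 2, c_2 = 1/2


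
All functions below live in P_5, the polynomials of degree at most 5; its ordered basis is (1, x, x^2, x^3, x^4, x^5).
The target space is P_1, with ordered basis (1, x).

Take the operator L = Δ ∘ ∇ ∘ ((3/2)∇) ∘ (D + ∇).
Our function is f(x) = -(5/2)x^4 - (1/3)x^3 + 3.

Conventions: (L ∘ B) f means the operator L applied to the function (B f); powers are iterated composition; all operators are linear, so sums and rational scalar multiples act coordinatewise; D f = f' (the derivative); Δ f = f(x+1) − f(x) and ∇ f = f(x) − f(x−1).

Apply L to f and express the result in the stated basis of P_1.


D f = -10x^3 - x^2
∇ f = -10x^3 + 14x^2 - 9x + 13/6
(D + ∇) f = -20x^3 + 13x^2 - 9x + 13/6
∇ (D + ∇) f = -60x^2 + 86x - 42
((3/2)∇) (D + ∇) f = -90x^2 + 129x - 63
∇ ((3/2)∇) (D + ∇) f = -180x + 219
Δ ∇ ((3/2)∇) (D + ∇) f = -180

g(x) = -180


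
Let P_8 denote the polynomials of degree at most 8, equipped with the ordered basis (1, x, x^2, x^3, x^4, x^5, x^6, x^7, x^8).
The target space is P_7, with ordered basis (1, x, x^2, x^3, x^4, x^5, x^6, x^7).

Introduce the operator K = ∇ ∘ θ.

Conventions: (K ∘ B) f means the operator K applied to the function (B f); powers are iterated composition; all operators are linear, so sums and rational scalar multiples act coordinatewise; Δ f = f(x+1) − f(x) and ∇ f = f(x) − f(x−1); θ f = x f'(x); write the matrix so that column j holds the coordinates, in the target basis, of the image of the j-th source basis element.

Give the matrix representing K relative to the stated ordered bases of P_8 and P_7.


image of 1: 0
image of x: 1
image of x^2: 4x - 2
image of x^3: 9x^2 - 9x + 3
image of x^4: 16x^3 - 24x^2 + 16x - 4
image of x^5: 25x^4 - 50x^3 + 50x^2 - 25x + 5
image of x^6: 36x^5 - 90x^4 + 120x^3 - 90x^2 + 36x - 6
image of x^7: 49x^6 - 147x^5 + 245x^4 - 245x^3 + 147x^2 - 49x + 7
image of x^8: 64x^7 - 224x^6 + 448x^5 - 560x^4 + 448x^3 - 224x^2 + 64x - 8
each image's coordinates form column j of the matrix

the matrix is [[0, 1, -2, 3, -4, 5, -6, 7, -8]; [0, 0, 4, -9, 16, -25, 36, -49, 64]; [0, 0, 0, 9, -24, 50, -90, 147, -224]; [0, 0, 0, 0, 16, -50, 120, -245, 448]; [0, 0, 0, 0, 0, 25, -90, 245, -560]; [0, 0, 0, 0, 0, 0, 36, -147, 448]; [0, 0, 0, 0, 0, 0, 0, 49, -224]; [0, 0, 0, 0, 0, 0, 0, 0, 64]] (rows listed top to bottom)


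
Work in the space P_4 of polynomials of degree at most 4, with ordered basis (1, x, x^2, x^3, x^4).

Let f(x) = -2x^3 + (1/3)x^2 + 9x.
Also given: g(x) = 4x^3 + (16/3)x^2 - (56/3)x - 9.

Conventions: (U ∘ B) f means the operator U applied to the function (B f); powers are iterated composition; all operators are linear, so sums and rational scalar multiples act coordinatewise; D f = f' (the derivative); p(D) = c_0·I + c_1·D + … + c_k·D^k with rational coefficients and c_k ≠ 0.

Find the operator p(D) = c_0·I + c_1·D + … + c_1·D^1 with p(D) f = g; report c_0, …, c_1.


c_0 = -2, c_1 = -1

D^0 f = -2x^3 + (1/3)x^2 + 9x
D^1 f = -6x^2 + (2/3)x + 9
matching coefficients of g against c_0 f + c_1 Df + … from the top degree down determines the c_i
solution: c_0 = -2, c_1 = -1


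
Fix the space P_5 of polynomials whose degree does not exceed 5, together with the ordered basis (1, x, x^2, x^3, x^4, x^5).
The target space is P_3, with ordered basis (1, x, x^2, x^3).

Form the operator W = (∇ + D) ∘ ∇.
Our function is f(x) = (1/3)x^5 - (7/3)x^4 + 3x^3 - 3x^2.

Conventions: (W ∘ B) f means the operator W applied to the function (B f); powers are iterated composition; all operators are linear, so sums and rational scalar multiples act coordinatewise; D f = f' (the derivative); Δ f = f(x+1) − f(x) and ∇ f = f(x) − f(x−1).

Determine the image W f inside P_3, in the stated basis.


the image equals g(x) = (40/3)x^3 - 86x^2 + 150x - 278/3

∇ f = (5/3)x^4 - (38/3)x^3 + (79/3)x^2 - 26x + 26/3
∇ ∇ f = (20/3)x^3 - 48x^2 + (292/3)x - 200/3
D ∇ f = (20/3)x^3 - 38x^2 + (158/3)x - 26
(∇ + D) ∇ f = (40/3)x^3 - 86x^2 + 150x - 278/3


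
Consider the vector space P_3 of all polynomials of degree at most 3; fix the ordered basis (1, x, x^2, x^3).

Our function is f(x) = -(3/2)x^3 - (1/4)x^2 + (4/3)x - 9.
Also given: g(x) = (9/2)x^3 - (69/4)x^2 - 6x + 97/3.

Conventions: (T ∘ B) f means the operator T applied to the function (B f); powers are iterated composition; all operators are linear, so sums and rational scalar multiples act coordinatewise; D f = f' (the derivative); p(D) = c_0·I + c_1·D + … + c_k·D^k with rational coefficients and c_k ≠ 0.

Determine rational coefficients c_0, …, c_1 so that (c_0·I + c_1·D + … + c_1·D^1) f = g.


D^0 f = -(3/2)x^3 - (1/4)x^2 + (4/3)x - 9
D^1 f = -(9/2)x^2 - (1/2)x + 4/3
matching coefficients of g against c_0 f + c_1 Df + … from the top degree down determines the c_i
solution: c_0 = -3, c_1 = 4

c_0 = -3, c_1 = 4


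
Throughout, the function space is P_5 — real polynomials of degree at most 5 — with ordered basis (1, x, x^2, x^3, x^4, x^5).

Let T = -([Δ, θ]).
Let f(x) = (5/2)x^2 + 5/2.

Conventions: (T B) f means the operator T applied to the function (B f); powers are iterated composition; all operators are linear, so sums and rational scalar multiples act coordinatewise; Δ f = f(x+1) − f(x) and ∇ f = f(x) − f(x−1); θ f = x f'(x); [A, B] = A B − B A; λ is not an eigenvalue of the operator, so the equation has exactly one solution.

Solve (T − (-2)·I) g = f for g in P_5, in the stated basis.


the image equals g(x) = (5/4)x^2 + (5/4)x + 25/8

write g with unknown coordinates in the stated basis and equate coefficients in (T − (-2)·I) g = f
solving from the highest basis element down gives g = (5/4)x^2 + (5/4)x + 25/8
check: T g = -(5/2)x - 15/4
so T g − (-2)·g = (5/2)x^2 + 5/2 = f ✓


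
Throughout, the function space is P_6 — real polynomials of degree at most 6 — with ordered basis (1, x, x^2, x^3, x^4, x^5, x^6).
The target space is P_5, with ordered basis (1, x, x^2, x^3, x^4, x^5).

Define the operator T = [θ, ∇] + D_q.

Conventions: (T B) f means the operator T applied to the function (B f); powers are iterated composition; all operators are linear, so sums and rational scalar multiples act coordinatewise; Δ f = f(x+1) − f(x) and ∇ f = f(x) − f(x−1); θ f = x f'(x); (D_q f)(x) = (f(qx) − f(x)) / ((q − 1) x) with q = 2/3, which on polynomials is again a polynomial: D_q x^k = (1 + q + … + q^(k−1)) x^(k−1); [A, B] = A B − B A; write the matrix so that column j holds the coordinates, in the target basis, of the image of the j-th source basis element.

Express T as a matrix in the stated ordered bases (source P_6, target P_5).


the matrix is [[0, 0, 2, -3, 4, -5, 6]; [0, 0, -1/3, 6, -12, 20, -30]; [0, 0, 0, -8/9, 12, -30, 60]; [0, 0, 0, 0, -43/27, 20, -60]; [0, 0, 0, 0, 0, -194/81, 30]; [0, 0, 0, 0, 0, 0, -793/243]] (rows listed top to bottom)

image of 1: 0
image of x: 0
image of x^2: -(1/3)x + 2
image of x^3: -(8/9)x^2 + 6x - 3
image of x^4: -(43/27)x^3 + 12x^2 - 12x + 4
image of x^5: -(194/81)x^4 + 20x^3 - 30x^2 + 20x - 5
image of x^6: -(793/243)x^5 + 30x^4 - 60x^3 + 60x^2 - 30x + 6
each image's coordinates form column j of the matrix


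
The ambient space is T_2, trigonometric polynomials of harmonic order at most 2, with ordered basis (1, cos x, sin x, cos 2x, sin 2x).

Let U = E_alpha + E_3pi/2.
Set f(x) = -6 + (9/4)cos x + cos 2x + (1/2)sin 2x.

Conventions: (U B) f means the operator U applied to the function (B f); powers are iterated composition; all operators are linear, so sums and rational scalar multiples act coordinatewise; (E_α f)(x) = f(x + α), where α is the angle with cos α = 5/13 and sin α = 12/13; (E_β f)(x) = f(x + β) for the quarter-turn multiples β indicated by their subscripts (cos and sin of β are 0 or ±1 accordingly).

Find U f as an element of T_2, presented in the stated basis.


g(x) = -12 + (45/52)cos x + (9/52)sin x - (228/169)cos 2x - (264/169)sin 2x

E_alpha f = -6 + (45/52)cos x - (27/13)sin x - (59/169)cos 2x - (359/338)sin 2x
E_3pi/2 f = -6 + (9/4)sin x - cos 2x - (1/2)sin 2x
(E_alpha + E_3pi/2) f = -12 + (45/52)cos x + (9/52)sin x - (228/169)cos 2x - (264/169)sin 2x


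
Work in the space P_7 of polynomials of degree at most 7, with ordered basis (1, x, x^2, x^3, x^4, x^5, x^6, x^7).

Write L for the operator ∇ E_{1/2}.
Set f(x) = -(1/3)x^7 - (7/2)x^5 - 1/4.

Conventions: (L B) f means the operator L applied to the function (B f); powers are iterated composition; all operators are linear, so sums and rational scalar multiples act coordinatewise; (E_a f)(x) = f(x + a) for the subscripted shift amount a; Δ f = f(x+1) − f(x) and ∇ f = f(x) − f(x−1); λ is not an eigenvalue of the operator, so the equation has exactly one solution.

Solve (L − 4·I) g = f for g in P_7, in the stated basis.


write g with unknown coordinates in the stated basis and equate coefficients in (L − 4·I) g = f
solving from the highest basis element down gives g = (1/12)x^7 + (7/48)x^6 + (35/32)x^5 + (595/384)x^4 + (665/384)x^3 + (1029/512)x^2 + (4319/3072)x + 6631/12288
check: L g = (7/12)x^6 + (7/8)x^5 + (595/96)x^4 + (665/96)x^3 + (1029/128)x^2 + (4319/768)x + 5863/3072
so L g − 4·g = -(1/3)x^7 - (7/2)x^5 - 1/4 = f ✓

g(x) = (1/12)x^7 + (7/48)x^6 + (35/32)x^5 + (595/384)x^4 + (665/384)x^3 + (1029/512)x^2 + (4319/3072)x + 6631/12288


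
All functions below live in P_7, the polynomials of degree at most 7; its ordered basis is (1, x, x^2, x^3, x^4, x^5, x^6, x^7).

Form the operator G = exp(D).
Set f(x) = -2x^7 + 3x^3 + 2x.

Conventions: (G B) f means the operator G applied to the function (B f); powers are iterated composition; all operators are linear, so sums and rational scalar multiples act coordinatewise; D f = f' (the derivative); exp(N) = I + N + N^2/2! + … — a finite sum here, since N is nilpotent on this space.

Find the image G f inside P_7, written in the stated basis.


the image equals g(x) = -2x^7 - 14x^6 - 42x^5 - 70x^4 - 67x^3 - 33x^2 - 3x + 3

order-1 term: -14x^6 + 9x^2 + 2
order-2 term: -42x^5 + 9x
order-3 term: -70x^4 + 3
order-4 term: -70x^3
order-5 term: -42x^2
order-6 term: -14x
order-7 term: -2
the series for exp(D) f terminates at order 7
exp(D) f = -2x^7 - 14x^6 - 42x^5 - 70x^4 - 67x^3 - 33x^2 - 3x + 3


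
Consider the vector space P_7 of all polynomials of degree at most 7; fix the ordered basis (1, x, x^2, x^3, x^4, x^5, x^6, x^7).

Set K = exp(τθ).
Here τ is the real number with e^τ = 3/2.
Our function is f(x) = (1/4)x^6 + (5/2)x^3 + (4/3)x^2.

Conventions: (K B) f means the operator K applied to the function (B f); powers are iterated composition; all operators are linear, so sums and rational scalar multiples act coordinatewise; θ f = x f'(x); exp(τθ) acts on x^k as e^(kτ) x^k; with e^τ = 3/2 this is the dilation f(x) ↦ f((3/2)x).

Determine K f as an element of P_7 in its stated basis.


g(x) = (729/256)x^6 + (135/16)x^3 + 3x^2

exp(τθ) x^k = e^(kτ) x^k; with e^τ = 3/2 this sends x^k to (3/2)^k x^k
x^2 ↦ 9/4 x^2
x^3 ↦ 27/8 x^3
x^6 ↦ 729/64 x^6
applying this coordinatewise to f: exp(τθ) f = (729/256)x^6 + (135/16)x^3 + 3x^2


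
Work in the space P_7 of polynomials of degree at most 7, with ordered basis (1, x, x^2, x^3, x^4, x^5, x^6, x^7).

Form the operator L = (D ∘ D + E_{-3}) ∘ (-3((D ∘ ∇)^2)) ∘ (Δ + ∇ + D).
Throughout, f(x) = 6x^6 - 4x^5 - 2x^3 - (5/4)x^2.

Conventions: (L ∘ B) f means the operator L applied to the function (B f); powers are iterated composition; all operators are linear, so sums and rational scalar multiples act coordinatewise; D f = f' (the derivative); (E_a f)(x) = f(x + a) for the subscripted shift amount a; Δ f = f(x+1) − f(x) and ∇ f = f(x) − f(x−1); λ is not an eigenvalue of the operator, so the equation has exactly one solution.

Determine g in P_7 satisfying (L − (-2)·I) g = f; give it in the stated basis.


write g with unknown coordinates in the stated basis and equate coefficients in (L − (-2)·I) g = f
solving from the highest basis element down gives g = 3x^6 - 2x^5 - x^3 - (5/8)x^2 + 9720x - 39960
check: L g = -19440x + 79920
so L g − (-2)·g = 6x^6 - 4x^5 - 2x^3 - (5/4)x^2 = f ✓

the image equals g(x) = 3x^6 - 2x^5 - x^3 - (5/8)x^2 + 9720x - 39960


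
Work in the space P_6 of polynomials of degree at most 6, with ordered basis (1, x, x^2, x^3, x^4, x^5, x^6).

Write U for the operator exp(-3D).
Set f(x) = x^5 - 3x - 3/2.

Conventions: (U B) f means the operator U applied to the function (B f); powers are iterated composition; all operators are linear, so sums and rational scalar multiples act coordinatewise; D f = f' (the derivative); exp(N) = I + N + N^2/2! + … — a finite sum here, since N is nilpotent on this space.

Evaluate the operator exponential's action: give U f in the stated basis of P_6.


the result is g(x) = x^5 - 15x^4 + 90x^3 - 270x^2 + 402x - 471/2

order-1 term: -15x^4 + 9
order-2 term: 90x^3
order-3 term: -270x^2
order-4 term: 405x
order-5 term: -243
the series for exp(-3D) f terminates at order 5
exp(-3D) f = x^5 - 15x^4 + 90x^3 - 270x^2 + 402x - 471/2


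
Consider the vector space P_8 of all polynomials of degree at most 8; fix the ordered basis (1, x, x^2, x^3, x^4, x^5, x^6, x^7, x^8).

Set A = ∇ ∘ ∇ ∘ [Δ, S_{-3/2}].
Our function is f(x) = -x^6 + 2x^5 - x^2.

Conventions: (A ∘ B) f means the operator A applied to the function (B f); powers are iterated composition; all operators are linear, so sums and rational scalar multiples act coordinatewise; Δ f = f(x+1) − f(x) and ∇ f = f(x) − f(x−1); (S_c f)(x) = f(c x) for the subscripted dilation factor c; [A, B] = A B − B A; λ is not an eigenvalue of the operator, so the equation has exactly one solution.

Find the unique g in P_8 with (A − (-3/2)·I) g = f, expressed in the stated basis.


the result is g(x) = -(2/3)x^6 + (4/3)x^5 + (2025/2)x^3 - (22283/12)x^2 + (8775/4)x + 21925

write g with unknown coordinates in the stated basis and equate coefficients in (A − (-3/2)·I) g = f
solving from the highest basis element down gives g = -(2/3)x^6 + (4/3)x^5 + (2025/2)x^3 - (22283/12)x^2 + (8775/4)x + 21925
check: A g = -(6075/4)x^3 + (22275/8)x^2 - (26325/8)x - 65775/2
so A g − (-3/2)·g = -x^6 + 2x^5 - x^2 = f ✓


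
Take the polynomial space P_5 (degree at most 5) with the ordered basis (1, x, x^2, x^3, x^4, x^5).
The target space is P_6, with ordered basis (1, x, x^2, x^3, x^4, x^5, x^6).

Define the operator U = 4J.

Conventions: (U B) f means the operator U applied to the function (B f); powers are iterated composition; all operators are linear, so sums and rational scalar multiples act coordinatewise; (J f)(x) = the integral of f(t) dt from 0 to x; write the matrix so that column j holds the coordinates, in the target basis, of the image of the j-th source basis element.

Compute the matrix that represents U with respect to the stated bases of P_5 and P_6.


the matrix is [[0, 0, 0, 0, 0, 0]; [4, 0, 0, 0, 0, 0]; [0, 2, 0, 0, 0, 0]; [0, 0, 4/3, 0, 0, 0]; [0, 0, 0, 1, 0, 0]; [0, 0, 0, 0, 4/5, 0]; [0, 0, 0, 0, 0, 2/3]] (rows listed top to bottom)

image of 1: 4x
image of x: 2x^2
image of x^2: (4/3)x^3
image of x^3: x^4
image of x^4: (4/5)x^5
image of x^5: (2/3)x^6
each image's coordinates form column j of the matrix


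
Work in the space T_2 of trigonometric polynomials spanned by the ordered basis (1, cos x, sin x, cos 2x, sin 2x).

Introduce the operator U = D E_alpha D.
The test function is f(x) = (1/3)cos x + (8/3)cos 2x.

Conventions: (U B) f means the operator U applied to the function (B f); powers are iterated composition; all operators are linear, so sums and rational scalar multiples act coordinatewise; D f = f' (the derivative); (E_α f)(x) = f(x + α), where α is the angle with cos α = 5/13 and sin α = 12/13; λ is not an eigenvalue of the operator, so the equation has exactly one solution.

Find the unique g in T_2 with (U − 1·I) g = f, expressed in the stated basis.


write g with unknown coordinates in the stated basis and equate coefficients in (U − 1·I) g = f
solving from the highest basis element down gives g = -(1/6)cos x - (1/9)sin x + (2456/5763)cos 2x - (1280/1921)sin 2x
check: U g = (1/6)cos x - (1/9)sin x + (17824/5763)cos 2x - (1280/1921)sin 2x
so U g − 1·g = (1/3)cos x + (8/3)cos 2x = f ✓

the image equals g(x) = -(1/6)cos x - (1/9)sin x + (2456/5763)cos 2x - (1280/1921)sin 2x


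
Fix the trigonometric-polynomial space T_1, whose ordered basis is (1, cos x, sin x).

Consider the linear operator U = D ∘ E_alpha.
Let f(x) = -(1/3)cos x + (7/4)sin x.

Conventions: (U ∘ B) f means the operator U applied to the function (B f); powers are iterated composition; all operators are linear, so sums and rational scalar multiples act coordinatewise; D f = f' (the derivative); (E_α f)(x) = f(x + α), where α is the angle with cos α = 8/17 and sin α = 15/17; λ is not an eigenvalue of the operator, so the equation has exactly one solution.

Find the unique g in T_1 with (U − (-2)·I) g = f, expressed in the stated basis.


write g with unknown coordinates in the stated basis and equate coefficients in (U − (-2)·I) g = f
solving from the highest basis element down gives g = -(61/75)cos x + (367/300)sin x
check: U g = (97/75)cos x - (209/300)sin x
so U g − (-2)·g = -(1/3)cos x + (7/4)sin x = f ✓

g(x) = -(61/75)cos x + (367/300)sin x


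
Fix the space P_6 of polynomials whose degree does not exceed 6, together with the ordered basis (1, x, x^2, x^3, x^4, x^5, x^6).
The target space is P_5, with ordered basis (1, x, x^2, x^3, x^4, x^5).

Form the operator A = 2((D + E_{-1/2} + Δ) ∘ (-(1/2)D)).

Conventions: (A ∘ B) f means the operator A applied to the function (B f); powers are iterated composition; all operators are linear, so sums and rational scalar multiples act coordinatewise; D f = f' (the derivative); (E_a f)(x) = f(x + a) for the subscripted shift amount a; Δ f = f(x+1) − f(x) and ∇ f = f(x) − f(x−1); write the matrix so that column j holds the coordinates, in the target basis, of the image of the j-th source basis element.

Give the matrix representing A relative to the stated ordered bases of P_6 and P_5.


image of 1: 0
image of x: -1
image of x^2: -2x - 3
image of x^3: -3x^2 - 9x - 15/4
image of x^4: -4x^3 - 18x^2 - 15x - 7/2
image of x^5: -5x^4 - 30x^3 - (75/2)x^2 - (35/2)x - 85/16
image of x^6: -6x^5 - 45x^4 - 75x^3 - (105/2)x^2 - (255/8)x - 93/16
each image's coordinates form column j of the matrix

the matrix is [[0, -1, -3, -15/4, -7/2, -85/16, -93/16]; [0, 0, -2, -9, -15, -35/2, -255/8]; [0, 0, 0, -3, -18, -75/2, -105/2]; [0, 0, 0, 0, -4, -30, -75]; [0, 0, 0, 0, 0, -5, -45]; [0, 0, 0, 0, 0, 0, -6]] (rows listed top to bottom)


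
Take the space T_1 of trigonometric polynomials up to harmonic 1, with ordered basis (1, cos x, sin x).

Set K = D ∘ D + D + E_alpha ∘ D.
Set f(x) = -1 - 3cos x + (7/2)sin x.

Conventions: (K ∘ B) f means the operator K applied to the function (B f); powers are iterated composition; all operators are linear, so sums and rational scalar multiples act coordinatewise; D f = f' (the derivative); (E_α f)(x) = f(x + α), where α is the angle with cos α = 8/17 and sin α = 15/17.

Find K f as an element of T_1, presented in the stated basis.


the image equals g(x) = (367/34)cos x - (37/17)sin x

D f = (7/2)cos x + 3sin x
D D f = 3cos x - (7/2)sin x
D f = (7/2)cos x + 3sin x
D f = (7/2)cos x + 3sin x
E_alpha D f = (73/17)cos x - (57/34)sin x
(D ∘ D + D + E_alpha ∘ D) f = (367/34)cos x - (37/17)sin x
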